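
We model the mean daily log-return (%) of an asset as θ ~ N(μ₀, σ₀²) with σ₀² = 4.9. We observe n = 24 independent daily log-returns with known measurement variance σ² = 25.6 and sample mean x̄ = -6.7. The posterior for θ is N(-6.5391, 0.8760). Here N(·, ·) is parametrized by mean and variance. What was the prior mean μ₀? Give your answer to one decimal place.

With known observation variance, the Normal–Normal posterior has precision τ_n = τ₀ + n/σ² and mean μ_n = (τ₀μ₀ + (n/σ²)x̄)/τ_n.
Here τ₀ = 1/4.9 = 0.204082 and τ_data = 24/25.6 = 0.937500, so τ_n = 1.141582.
Rearranging for μ₀: μ₀ = (μ_n·τ_n − τ_data·x̄)/τ₀ = (-6.5391·1.141582 − 0.937500·-6.7) / 0.204082 = -1.183669/0.204082 ≈ -5.8.

μ₀ = -5.8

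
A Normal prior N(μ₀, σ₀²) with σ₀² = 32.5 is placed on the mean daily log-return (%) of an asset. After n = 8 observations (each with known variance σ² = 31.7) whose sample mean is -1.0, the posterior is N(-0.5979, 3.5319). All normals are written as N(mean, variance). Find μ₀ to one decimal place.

μ₀ = 2.7

The posterior mean is a precision-weighted average: μ_n = (τ₀μ₀ + τ_data·x̄)/(τ₀+τ_data), with τ₀=1/σ₀² and τ_data=n/σ².
Here τ₀ = 1/32.5 = 0.030769 and τ_data = 8/31.7 = 0.252366, so τ_n = 0.283135.
Rearranging for μ₀: μ₀ = (μ_n·τ_n − τ_data·x̄)/τ₀ = (-0.5979·0.283135 − 0.252366·-1.0) / 0.030769 = 0.083080/0.030769 ≈ 2.7.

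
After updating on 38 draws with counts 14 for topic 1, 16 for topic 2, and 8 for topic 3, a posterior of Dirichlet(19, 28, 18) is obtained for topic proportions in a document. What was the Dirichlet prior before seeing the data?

For a Dirichlet(α) prior with multinomial counts c, the posterior is Dirichlet(α + c) componentwise.
Subtract each count from the matching posterior parameter: 19−14=5, 28−16=12, 18−8=10.

Dirichlet(5, 12, 10)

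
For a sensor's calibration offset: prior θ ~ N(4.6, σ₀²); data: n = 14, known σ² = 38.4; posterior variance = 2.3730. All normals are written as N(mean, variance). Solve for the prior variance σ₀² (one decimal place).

σ₀² = 17.6

Posterior precision equals prior precision plus data precision: 1/σ_n² = 1/σ₀² + n/σ².
So 1/σ₀² = 1/2.3730 − 14/38.4 = 0.421408 − 0.364583 = 0.056825.
Hence σ₀² = 1/0.056825 ≈ 17.6.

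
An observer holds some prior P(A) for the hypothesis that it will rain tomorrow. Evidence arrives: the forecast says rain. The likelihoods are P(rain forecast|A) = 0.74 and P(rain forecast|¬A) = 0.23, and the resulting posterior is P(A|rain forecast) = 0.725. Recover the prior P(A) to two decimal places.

In odds form, posterior odds = prior odds × likelihood ratio, so prior odds = posterior odds ÷ LR.
Posterior odds = 0.725/(1−0.725) = 2.6364. LR = 0.74/0.23 = 3.2174.
Prior odds = 2.6364/3.2174 = 0.8194, so P(A) = 0.8194/(1+0.8194) ≈ 0.45.

P(A) = 0.45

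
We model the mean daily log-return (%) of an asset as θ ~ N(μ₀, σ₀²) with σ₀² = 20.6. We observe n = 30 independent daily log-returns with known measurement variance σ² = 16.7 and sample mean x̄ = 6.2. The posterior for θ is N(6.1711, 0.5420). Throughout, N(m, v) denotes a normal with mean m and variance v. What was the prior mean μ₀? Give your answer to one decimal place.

With known observation variance, the Normal–Normal posterior has precision τ_n = τ₀ + n/σ² and mean μ_n = (τ₀μ₀ + (n/σ²)x̄)/τ_n.
Here τ₀ = 1/20.6 = 0.048544 and τ_data = 30/16.7 = 1.796407, so τ_n = 1.844951.
Rearranging for μ₀: μ₀ = (μ_n·τ_n − τ_data·x̄)/τ₀ = (6.1711·1.844951 − 1.796407·6.2) / 0.048544 = 0.247654/0.048544 ≈ 5.1.

μ₀ = 5.1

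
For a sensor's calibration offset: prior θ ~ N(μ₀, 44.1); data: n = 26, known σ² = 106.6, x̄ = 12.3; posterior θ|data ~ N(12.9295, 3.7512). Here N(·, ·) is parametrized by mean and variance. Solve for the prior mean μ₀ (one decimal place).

The posterior mean is a precision-weighted average: μ_n = (τ₀μ₀ + τ_data·x̄)/(τ₀+τ_data), with τ₀=1/σ₀² and τ_data=n/σ².
Here τ₀ = 1/44.1 = 0.022676 and τ_data = 26/106.6 = 0.243902, so τ_n = 0.266578.
Rearranging for μ₀: μ₀ = (μ_n·τ_n − τ_data·x̄)/τ₀ = (12.9295·0.266578 − 0.243902·12.3) / 0.022676 = 0.446726/0.022676 ≈ 19.7.

μ₀ = 19.7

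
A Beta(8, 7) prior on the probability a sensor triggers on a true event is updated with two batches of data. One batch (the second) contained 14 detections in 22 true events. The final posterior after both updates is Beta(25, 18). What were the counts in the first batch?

Sequential conjugate updates are equivalent to a single update on the pooled data, so total successes = posterior α − prior α and total failures = posterior β − prior β.
Total across both batches: 25−8=17 detections, 18−7=11 misses.
Subtract the second batch: 17−14=3 detections and 11−8=3 misses.

3 detections and 3 misses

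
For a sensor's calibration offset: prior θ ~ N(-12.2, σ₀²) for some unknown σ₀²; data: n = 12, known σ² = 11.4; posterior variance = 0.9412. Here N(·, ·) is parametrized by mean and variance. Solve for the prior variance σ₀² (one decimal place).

σ₀² = 101.6

Posterior precision equals prior precision plus data precision: 1/σ_n² = 1/σ₀² + n/σ².
So 1/σ₀² = 1/0.9412 − 12/11.4 = 1.062473 − 1.052632 = 0.009841.
Hence σ₀² = 1/0.009841 ≈ 101.6.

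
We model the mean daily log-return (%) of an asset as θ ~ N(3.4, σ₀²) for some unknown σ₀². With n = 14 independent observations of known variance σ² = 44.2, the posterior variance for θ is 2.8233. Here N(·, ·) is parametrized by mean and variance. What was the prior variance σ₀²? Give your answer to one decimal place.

σ₀² = 26.7

For the Normal–Normal model with known σ², precisions add: τ_n = τ₀ + n/σ².
So 1/σ₀² = 1/2.8233 − 14/44.2 = 0.354195 − 0.316742 = 0.037453.
Hence σ₀² = 1/0.037453 ≈ 26.7.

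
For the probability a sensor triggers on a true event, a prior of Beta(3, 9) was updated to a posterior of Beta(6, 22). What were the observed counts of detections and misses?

3 detections and 13 misses

A Beta(α, β) prior with s successes and f failures in binomial data gives a Beta(α+s, β+f) posterior.
Match parameters: s=6−3=3, f=22−9=13.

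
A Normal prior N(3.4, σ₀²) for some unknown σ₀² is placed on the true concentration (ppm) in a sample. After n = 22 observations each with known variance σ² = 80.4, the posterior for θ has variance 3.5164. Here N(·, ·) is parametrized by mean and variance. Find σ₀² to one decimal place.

σ₀² = 93.0

Posterior precision equals prior precision plus data precision: 1/σ_n² = 1/σ₀² + n/σ².
So 1/σ₀² = 1/3.5164 − 22/80.4 = 0.284382 − 0.273632 = 0.010750.
Hence σ₀² = 1/0.010750 ≈ 93.0.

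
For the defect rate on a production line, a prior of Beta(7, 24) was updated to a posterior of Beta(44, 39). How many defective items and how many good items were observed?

A Beta(α, β) prior with s successes and f failures in binomial data gives a Beta(α+s, β+f) posterior.
Match parameters: s=44−7=37, f=39−24=15.

37 defective items and 15 good items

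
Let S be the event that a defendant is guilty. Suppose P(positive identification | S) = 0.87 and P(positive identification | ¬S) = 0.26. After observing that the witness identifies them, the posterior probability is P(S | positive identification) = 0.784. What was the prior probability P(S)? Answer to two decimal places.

In odds form, posterior odds = prior odds × likelihood ratio, so prior odds = posterior odds ÷ LR.
Posterior odds = 0.784/(1−0.784) = 3.6296. LR = 0.87/0.26 = 3.3462.
Prior odds = 3.6296/3.3462 = 1.0847, so P(S) = 1.0847/(1+1.0847) ≈ 0.52.

P(S) = 0.52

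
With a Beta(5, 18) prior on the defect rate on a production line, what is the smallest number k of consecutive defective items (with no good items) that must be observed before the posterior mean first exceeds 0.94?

k = 278

After k defective items and 0 good items the posterior is Beta(5+k, 18), with mean (5+k)/(5+18+k).
Set (5+k)/(23+k) > 0.94 and solve: k > (0.94·23 − 5)/(1 − 0.94) = 277.000.
The smallest integer exceeding 277.000 is 278.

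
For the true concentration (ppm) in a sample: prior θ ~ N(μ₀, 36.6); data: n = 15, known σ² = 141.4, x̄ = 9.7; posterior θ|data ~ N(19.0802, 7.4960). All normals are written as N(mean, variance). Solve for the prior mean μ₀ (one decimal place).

μ₀ = 55.5

The posterior mean is a precision-weighted average: μ_n = (τ₀μ₀ + τ_data·x̄)/(τ₀+τ_data), with τ₀=1/σ₀² and τ_data=n/σ².
Here τ₀ = 1/36.6 = 0.027322 and τ_data = 15/141.4 = 0.106082, so τ_n = 0.133404.
Rearranging for μ₀: μ₀ = (μ_n·τ_n − τ_data·x̄)/τ₀ = (19.0802·0.133404 − 0.106082·9.7) / 0.027322 = 1.516380/0.027322 ≈ 55.5.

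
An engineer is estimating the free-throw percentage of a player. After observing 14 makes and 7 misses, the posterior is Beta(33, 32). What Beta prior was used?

Beta(19, 25)

Under Beta–binomial conjugacy the posterior parameters are (a+s, b+f).
So a = 33 − 14 = 19 and b = 32 − 7 = 25.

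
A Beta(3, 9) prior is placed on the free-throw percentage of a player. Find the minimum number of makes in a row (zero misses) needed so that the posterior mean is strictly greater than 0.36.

After k makes and 0 misses the posterior is Beta(3+k, 9), with mean (3+k)/(3+9+k).
Set (3+k)/(12+k) > 0.36 and solve: k > (0.36·12 − 3)/(1 − 0.36) = 2.062.
The smallest integer exceeding 2.062 is 3, and checking k=3: (6)/(15) = 0.4000 > 0.36.

k = 3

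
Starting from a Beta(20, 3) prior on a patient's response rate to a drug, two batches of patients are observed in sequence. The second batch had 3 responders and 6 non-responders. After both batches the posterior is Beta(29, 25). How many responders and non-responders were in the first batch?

6 responders and 16 non-responders

Sequential conjugate updates are equivalent to a single update on the pooled data, so total successes = posterior α − prior α and total failures = posterior β − prior β.
Total across both batches: 29−20=9 responders, 25−3=22 non-responders.
Subtract the second batch: 9−3=6 responders and 22−6=16 non-responders.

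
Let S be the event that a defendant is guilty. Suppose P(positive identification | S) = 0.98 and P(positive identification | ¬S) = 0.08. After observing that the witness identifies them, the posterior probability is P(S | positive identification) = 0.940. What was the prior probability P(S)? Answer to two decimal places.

In odds form, posterior odds = prior odds × likelihood ratio, so prior odds = posterior odds ÷ LR.
Posterior odds = 0.940/(1−0.940) = 15.6667. LR = 0.98/0.08 = 12.2500.
Prior odds = 15.6667/12.2500 = 1.2789, so P(S) = 1.2789/(1+1.2789) ≈ 0.56.

P(S) = 0.56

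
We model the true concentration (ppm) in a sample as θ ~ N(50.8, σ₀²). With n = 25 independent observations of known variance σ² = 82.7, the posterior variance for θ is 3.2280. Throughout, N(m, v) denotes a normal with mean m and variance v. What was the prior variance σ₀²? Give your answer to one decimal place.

σ₀² = 133.5

For the Normal–Normal model with known σ², precisions add: τ_n = τ₀ + n/σ².
So 1/σ₀² = 1/3.2280 − 25/82.7 = 0.309789 − 0.302297 = 0.007492.
Hence σ₀² = 1/0.007492 ≈ 133.5.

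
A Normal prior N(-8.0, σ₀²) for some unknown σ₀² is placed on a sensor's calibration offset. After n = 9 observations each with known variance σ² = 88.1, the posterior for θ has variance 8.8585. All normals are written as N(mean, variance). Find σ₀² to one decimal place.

σ₀² = 93.2

For the Normal–Normal model with known σ², precisions add: τ_n = τ₀ + n/σ².
So 1/σ₀² = 1/8.8585 − 9/88.1 = 0.112886 − 0.102157 = 0.010729.
Hence σ₀² = 1/0.010729 ≈ 93.2.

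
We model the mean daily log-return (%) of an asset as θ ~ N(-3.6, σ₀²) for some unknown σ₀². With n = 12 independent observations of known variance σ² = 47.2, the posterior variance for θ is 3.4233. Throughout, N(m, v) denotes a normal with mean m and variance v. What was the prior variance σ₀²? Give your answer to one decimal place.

σ₀² = 26.4

For the Normal–Normal model with known σ², precisions add: τ_n = τ₀ + n/σ².
So 1/σ₀² = 1/3.4233 − 12/47.2 = 0.292116 − 0.254237 = 0.037879.
Hence σ₀² = 1/0.037879 ≈ 26.4.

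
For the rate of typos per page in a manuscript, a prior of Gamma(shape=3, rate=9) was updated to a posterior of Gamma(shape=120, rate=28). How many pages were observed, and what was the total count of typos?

Gamma–Poisson conjugacy: posterior shape = α + Σxᵢ, posterior rate = β + n.
Matching: Σxᵢ = 120 − 3 = 117 and n = 28 − 9 = 19.

n = 19 pages with total 117 typos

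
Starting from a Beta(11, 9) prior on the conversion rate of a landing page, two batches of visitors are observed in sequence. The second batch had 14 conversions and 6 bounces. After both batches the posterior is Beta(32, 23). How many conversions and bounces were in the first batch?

Because Beta–binomial updating is additive in the counts, the combined data contributed (α_post−α_prior, β_post−β_prior) successes and failures.
Total across both batches: 32−11=21 conversions, 23−9=14 bounces.
Subtract the second batch: 21−14=7 conversions and 14−6=8 bounces.

7 conversions and 8 bounces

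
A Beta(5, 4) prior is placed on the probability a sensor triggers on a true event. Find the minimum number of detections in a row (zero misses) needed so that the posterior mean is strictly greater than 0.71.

k = 5

After k detections and 0 misses the posterior is Beta(5+k, 4), with mean (5+k)/(5+4+k).
Set (5+k)/(9+k) > 0.71 and solve: k > (0.71·9 − 5)/(1 − 0.71) = 4.793.
The smallest integer exceeding 4.793 is 5, and checking k=5: (10)/(14) = 0.7143 > 0.71.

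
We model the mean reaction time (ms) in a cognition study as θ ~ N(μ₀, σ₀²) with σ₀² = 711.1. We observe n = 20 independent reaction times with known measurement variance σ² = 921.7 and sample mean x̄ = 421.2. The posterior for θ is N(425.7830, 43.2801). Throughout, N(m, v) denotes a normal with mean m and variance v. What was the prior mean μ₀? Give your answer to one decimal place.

μ₀ = 496.5

With known observation variance, the Normal–Normal posterior has precision τ_n = τ₀ + n/σ² and mean μ_n = (τ₀μ₀ + (n/σ²)x̄)/τ_n.
Here τ₀ = 1/711.1 = 0.001406 and τ_data = 20/921.7 = 0.021699, so τ_n = 0.023105.
Rearranging for μ₀: μ₀ = (μ_n·τ_n − τ_data·x̄)/τ₀ = (425.7830·0.023105 − 0.021699·421.2) / 0.001406 = 0.698097/0.001406 ≈ 496.5.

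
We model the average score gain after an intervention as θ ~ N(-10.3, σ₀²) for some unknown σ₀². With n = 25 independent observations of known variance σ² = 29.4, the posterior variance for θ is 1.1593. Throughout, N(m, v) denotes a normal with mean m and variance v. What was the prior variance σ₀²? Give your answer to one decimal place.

σ₀² = 81.6

Posterior precision equals prior precision plus data precision: 1/σ_n² = 1/σ₀² + n/σ².
So 1/σ₀² = 1/1.1593 − 25/29.4 = 0.862589 − 0.850340 = 0.012249.
Hence σ₀² = 1/0.012249 ≈ 81.6.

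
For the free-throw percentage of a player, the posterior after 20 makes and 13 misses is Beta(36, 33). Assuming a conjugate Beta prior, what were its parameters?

Beta is conjugate to the binomial likelihood: posterior = Beta(a+s, b+f).
Subtract the data counts: 36−20=16, 33−13=20.

Beta(16, 20)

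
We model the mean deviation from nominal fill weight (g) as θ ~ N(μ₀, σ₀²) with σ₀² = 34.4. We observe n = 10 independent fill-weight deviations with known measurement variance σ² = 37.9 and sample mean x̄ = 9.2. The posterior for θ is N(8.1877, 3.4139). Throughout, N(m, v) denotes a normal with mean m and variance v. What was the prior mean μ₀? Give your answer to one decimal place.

With known observation variance, the Normal–Normal posterior has precision τ_n = τ₀ + n/σ² and mean μ_n = (τ₀μ₀ + (n/σ²)x̄)/τ_n.
Here τ₀ = 1/34.4 = 0.029070 and τ_data = 10/37.9 = 0.263852, so τ_n = 0.292922.
Rearranging for μ₀: μ₀ = (μ_n·τ_n − τ_data·x̄)/τ₀ = (8.1877·0.292922 − 0.263852·9.2) / 0.029070 = -0.029081/0.029070 ≈ -1.0.

μ₀ = -1.0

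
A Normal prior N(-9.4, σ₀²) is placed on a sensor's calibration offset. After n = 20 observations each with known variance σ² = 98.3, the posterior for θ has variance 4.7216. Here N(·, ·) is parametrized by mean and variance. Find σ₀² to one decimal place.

σ₀² = 120.0

For the Normal–Normal model with known σ², precisions add: τ_n = τ₀ + n/σ².
So 1/σ₀² = 1/4.7216 − 20/98.3 = 0.211793 − 0.203459 = 0.008334.
Hence σ₀² = 1/0.008334 ≈ 120.0.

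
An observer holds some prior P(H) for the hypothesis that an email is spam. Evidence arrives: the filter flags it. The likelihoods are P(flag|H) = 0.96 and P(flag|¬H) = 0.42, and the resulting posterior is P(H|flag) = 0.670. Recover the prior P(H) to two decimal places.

P(H) = 0.47

In odds form, posterior odds = prior odds × likelihood ratio, so prior odds = posterior odds ÷ LR.
Posterior odds = 0.670/(1−0.670) = 2.0303. LR = 0.96/0.42 = 2.2857.
Prior odds = 2.0303/2.2857 = 0.8883, so P(H) = 0.8883/(1+0.8883) ≈ 0.47.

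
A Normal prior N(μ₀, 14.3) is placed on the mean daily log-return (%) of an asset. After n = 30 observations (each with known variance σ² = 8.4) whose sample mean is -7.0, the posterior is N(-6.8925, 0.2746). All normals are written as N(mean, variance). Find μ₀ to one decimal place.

μ₀ = -1.4

With known observation variance, the Normal–Normal posterior has precision τ_n = τ₀ + n/σ² and mean μ_n = (τ₀μ₀ + (n/σ²)x̄)/τ_n.
Here τ₀ = 1/14.3 = 0.069930 and τ_data = 30/8.4 = 3.571429, so τ_n = 3.641359.
Rearranging for μ₀: μ₀ = (μ_n·τ_n − τ_data·x̄)/τ₀ = (-6.8925·3.641359 − 3.571429·-7.0) / 0.069930 = -0.098064/0.069930 ≈ -1.4.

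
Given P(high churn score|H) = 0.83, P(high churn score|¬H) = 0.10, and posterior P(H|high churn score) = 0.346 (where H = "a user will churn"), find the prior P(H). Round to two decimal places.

P(H) = 0.06

Bayes' rule in odds form gives O(H|E) = O(H)·[P(E|H)/P(E|¬H)], hence O(H) = O(H|E)/LR.
Posterior odds = 0.346/(1−0.346) = 0.5291. LR = 0.83/0.10 = 8.3000.
Prior odds = 0.5291/8.3000 = 0.0637, so P(H) = 0.0637/(1+0.0637) ≈ 0.06.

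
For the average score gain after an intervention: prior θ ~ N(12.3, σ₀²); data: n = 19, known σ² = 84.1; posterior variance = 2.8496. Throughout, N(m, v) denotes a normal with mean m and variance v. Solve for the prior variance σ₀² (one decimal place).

Posterior precision equals prior precision plus data precision: 1/σ_n² = 1/σ₀² + n/σ².
So 1/σ₀² = 1/2.8496 − 19/84.1 = 0.350926 − 0.225922 = 0.125004.
Hence σ₀² = 1/0.125004 ≈ 8.0.

σ₀² = 8.0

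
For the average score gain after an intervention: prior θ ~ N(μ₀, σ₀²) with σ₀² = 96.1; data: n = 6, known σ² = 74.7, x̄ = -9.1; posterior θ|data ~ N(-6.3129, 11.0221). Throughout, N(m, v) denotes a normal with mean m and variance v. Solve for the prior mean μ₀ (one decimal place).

With known observation variance, the Normal–Normal posterior has precision τ_n = τ₀ + n/σ² and mean μ_n = (τ₀μ₀ + (n/σ²)x̄)/τ_n.
Here τ₀ = 1/96.1 = 0.010406 and τ_data = 6/74.7 = 0.080321, so τ_n = 0.090727.
Rearranging for μ₀: μ₀ = (μ_n·τ_n − τ_data·x̄)/τ₀ = (-6.3129·0.090727 − 0.080321·-9.1) / 0.010406 = 0.158171/0.010406 ≈ 15.2.

μ₀ = 15.2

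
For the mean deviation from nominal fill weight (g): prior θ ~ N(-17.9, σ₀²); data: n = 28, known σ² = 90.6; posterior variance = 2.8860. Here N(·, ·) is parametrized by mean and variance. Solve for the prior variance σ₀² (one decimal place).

σ₀² = 26.7

Posterior precision equals prior precision plus data precision: 1/σ_n² = 1/σ₀² + n/σ².
So 1/σ₀² = 1/2.8860 − 28/90.6 = 0.346500 − 0.309051 = 0.037449.
Hence σ₀² = 1/0.037449 ≈ 26.7.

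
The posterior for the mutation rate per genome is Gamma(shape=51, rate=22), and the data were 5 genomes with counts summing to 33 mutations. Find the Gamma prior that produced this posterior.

Gamma(shape=18, rate=17)

A Gamma(α, β) prior (rate parametrization) on a Poisson rate with n observations summing to S gives posterior Gamma(α+S, β+n).
So α = 51 − 33 = 18 and β = 22 − 5 = 17.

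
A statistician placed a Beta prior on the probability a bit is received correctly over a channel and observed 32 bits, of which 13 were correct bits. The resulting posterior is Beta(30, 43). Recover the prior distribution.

Under Beta–binomial conjugacy the posterior parameters are (α+s, β+f).
Subtract the data counts: 30−13=17, 43−19=24.

Beta(17, 24)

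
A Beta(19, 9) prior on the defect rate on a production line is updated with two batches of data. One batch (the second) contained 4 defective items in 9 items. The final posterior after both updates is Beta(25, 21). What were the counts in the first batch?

2 defective items and 7 good items

Sequential conjugate updates are equivalent to a single update on the pooled data, so total successes = posterior α − prior α and total failures = posterior β − prior β.
Total across both batches: 25−19=6 defective items, 21−9=12 good items.
Subtract the second batch: 6−4=2 defective items and 12−5=7 good items.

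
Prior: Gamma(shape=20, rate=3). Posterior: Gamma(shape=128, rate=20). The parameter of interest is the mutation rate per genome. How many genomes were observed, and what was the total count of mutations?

Gamma–Poisson conjugacy: posterior shape = α + Σxᵢ, posterior rate = β + n.
Matching: Σxᵢ = 128 − 20 = 108 and n = 20 − 3 = 17.

n = 17 genomes with total 108 mutations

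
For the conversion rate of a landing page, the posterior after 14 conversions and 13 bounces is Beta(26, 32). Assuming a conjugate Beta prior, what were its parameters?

Beta(12, 19)

A Beta(α, β) prior with s successes and f failures in binomial data gives a Beta(α+s, β+f) posterior.
Subtract the data counts: 26−14=12, 32−13=19.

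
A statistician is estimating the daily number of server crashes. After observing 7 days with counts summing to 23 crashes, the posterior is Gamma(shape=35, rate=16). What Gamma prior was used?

Gamma(shape=12, rate=9)

Gamma–Poisson conjugacy: posterior shape = α + Σxᵢ, posterior rate = β + n.
So α = 35 − 23 = 12 and β = 16 − 7 = 9.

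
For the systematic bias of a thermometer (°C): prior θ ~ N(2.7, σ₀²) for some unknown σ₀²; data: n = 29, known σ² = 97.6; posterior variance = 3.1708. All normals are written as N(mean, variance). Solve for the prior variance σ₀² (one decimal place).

Posterior precision equals prior precision plus data precision: 1/σ_n² = 1/σ₀² + n/σ².
So 1/σ₀² = 1/3.1708 − 29/97.6 = 0.315378 − 0.297131 = 0.018247.
Hence σ₀² = 1/0.018247 ≈ 54.8.

σ₀² = 54.8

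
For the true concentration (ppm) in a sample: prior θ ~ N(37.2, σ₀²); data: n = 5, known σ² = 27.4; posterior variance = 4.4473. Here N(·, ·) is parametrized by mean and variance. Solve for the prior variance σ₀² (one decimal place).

σ₀² = 23.6

Posterior precision equals prior precision plus data precision: 1/σ_n² = 1/σ₀² + n/σ².
So 1/σ₀² = 1/4.4473 − 5/27.4 = 0.224856 − 0.182482 = 0.042374.
Hence σ₀² = 1/0.042374 ≈ 23.6.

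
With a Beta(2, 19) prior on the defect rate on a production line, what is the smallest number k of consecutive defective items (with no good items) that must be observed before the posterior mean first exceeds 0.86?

k = 115

After k defective items and 0 good items the posterior is Beta(2+k, 19), with mean (2+k)/(2+19+k).
Set (2+k)/(21+k) > 0.86 and solve: k > (0.86·21 − 2)/(1 − 0.86) = 114.714.
The smallest integer exceeding 114.714 is 115, and checking k=115: (117)/(136) = 0.8603 > 0.86.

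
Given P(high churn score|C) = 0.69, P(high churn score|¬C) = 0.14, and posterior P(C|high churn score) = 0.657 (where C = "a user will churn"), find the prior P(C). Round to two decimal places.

In odds form, posterior odds = prior odds × likelihood ratio, so prior odds = posterior odds ÷ LR.
Posterior odds = 0.657/(1−0.657) = 1.9155. LR = 0.69/0.14 = 4.9286.
Prior odds = 1.9155/4.9286 = 0.3886, so P(C) = 0.3886/(1+0.3886) ≈ 0.28.

P(C) = 0.28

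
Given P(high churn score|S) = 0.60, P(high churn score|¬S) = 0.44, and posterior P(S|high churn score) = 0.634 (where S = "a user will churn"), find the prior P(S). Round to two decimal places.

Bayes' rule in odds form gives O(S|E) = O(S)·[P(E|S)/P(E|¬S)], hence O(S) = O(S|E)/LR.
Posterior odds = 0.634/(1−0.634) = 1.7322. LR = 0.60/0.44 = 1.3636.
Prior odds = 1.7322/1.3636 = 1.2703, so P(S) = 1.2703/(1+1.2703) ≈ 0.56.

P(S) = 0.56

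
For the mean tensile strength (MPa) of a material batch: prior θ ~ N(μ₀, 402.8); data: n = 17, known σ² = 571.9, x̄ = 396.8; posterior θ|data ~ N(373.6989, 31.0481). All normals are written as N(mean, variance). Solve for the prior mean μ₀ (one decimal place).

μ₀ = 97.1

The posterior mean is a precision-weighted average: μ_n = (τ₀μ₀ + τ_data·x̄)/(τ₀+τ_data), with τ₀=1/σ₀² and τ_data=n/σ².
Here τ₀ = 1/402.8 = 0.002483 and τ_data = 17/571.9 = 0.029725, so τ_n = 0.032208.
Rearranging for μ₀: μ₀ = (μ_n·τ_n − τ_data·x̄)/τ₀ = (373.6989·0.032208 − 0.029725·396.8) / 0.002483 = 0.241214/0.002483 ≈ 97.1.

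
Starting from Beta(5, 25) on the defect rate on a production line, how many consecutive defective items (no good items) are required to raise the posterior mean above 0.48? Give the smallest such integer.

After k defective items and 0 good items the posterior is Beta(5+k, 25), with mean (5+k)/(5+25+k).
Set (5+k)/(30+k) > 0.48 and solve: k > (0.48·30 − 5)/(1 − 0.48) = 18.077.
The smallest integer exceeding 18.077 is 19.

k = 19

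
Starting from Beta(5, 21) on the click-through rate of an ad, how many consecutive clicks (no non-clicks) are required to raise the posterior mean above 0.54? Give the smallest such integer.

k = 20

After k clicks and 0 non-clicks the posterior is Beta(5+k, 21), with mean (5+k)/(5+21+k).
Set (5+k)/(26+k) > 0.54 and solve: k > (0.54·26 − 5)/(1 − 0.54) = 19.652.
The smallest integer exceeding 19.652 is 20, and checking k=20: (25)/(46) = 0.5435 > 0.54.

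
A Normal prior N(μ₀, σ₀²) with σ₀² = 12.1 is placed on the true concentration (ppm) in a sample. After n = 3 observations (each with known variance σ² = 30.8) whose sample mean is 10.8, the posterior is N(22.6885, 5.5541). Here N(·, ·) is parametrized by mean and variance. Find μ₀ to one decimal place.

With known observation variance, the Normal–Normal posterior has precision τ_n = τ₀ + n/σ² and mean μ_n = (τ₀μ₀ + (n/σ²)x̄)/τ_n.
Here τ₀ = 1/12.1 = 0.082645 and τ_data = 3/30.8 = 0.097403, so τ_n = 0.180048.
Rearranging for μ₀: μ₀ = (μ_n·τ_n − τ_data·x̄)/τ₀ = (22.6885·0.180048 − 0.097403·10.8) / 0.082645 = 3.033067/0.082645 ≈ 36.7.

μ₀ = 36.7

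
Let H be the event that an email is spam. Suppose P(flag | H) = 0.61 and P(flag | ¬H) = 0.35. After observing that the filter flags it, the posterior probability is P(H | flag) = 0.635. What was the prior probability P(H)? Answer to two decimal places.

P(H) = 0.50

In odds form, posterior odds = prior odds × likelihood ratio, so prior odds = posterior odds ÷ LR.
Posterior odds = 0.635/(1−0.635) = 1.7397. LR = 0.61/0.35 = 1.7429.
Prior odds = 1.7397/1.7429 = 0.9982, so P(H) = 0.9982/(1+0.9982) ≈ 0.50.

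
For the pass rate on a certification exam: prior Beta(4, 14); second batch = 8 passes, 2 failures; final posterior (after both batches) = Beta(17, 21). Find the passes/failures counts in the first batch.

5 passes and 5 failures

Because Beta–binomial updating is additive in the counts, the combined data contributed (α_post−α_prior, β_post−β_prior) successes and failures.
Total across both batches: 17−4=13 passes, 21−14=7 failures.
Subtract the second batch: 13−8=5 passes and 7−2=5 failures.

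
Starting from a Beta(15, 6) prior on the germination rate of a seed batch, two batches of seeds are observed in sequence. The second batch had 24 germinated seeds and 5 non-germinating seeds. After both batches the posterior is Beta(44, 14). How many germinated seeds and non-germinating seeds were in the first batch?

5 germinated seeds and 3 non-germinating seeds

Because Beta–binomial updating is additive in the counts, the combined data contributed (α_post−α_prior, β_post−β_prior) successes and failures.
Total across both batches: 44−15=29 germinated seeds, 14−6=8 non-germinating seeds.
Subtract the second batch: 29−24=5 germinated seeds and 8−5=3 non-germinating seeds.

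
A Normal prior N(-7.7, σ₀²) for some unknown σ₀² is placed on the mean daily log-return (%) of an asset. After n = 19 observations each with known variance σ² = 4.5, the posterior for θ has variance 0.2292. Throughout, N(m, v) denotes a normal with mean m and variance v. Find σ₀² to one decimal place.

σ₀² = 7.1

For the Normal–Normal model with known σ², precisions add: τ_n = τ₀ + n/σ².
So 1/σ₀² = 1/0.2292 − 19/4.5 = 4.363002 − 4.222222 = 0.140780.
Hence σ₀² = 1/0.140780 ≈ 7.1.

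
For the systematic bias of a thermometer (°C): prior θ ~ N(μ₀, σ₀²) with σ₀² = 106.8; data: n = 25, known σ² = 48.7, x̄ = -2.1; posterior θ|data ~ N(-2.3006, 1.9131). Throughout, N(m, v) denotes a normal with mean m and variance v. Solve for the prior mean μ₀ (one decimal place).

μ₀ = -13.3

With known observation variance, the Normal–Normal posterior has precision τ_n = τ₀ + n/σ² and mean μ_n = (τ₀μ₀ + (n/σ²)x̄)/τ_n.
Here τ₀ = 1/106.8 = 0.009363 and τ_data = 25/48.7 = 0.513347, so τ_n = 0.522710.
Rearranging for μ₀: μ₀ = (μ_n·τ_n − τ_data·x̄)/τ₀ = (-2.3006·0.522710 − 0.513347·-2.1) / 0.009363 = -0.124518/0.009363 ≈ -13.3.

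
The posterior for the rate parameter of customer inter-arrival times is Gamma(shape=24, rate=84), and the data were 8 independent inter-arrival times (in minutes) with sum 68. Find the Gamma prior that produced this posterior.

Gamma(shape=16, rate=16)

Gamma–exponential conjugacy: posterior shape = α + n, posterior rate = β + Σtᵢ.
So α = 24 − 8 = 16 and β = 84 − 68 = 16.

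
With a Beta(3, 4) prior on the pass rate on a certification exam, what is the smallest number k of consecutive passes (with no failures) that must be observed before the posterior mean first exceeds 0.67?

After k passes and 0 failures the posterior is Beta(3+k, 4), with mean (3+k)/(3+4+k).
Set (3+k)/(7+k) > 0.67 and solve: k > (0.67·7 − 3)/(1 − 0.67) = 5.121.
The smallest integer exceeding 5.121 is 6.

k = 6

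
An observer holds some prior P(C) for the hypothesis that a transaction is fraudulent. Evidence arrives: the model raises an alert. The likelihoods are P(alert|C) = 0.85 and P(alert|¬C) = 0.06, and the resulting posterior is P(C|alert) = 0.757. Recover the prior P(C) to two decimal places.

In odds form, posterior odds = prior odds × likelihood ratio, so prior odds = posterior odds ÷ LR.
Posterior odds = 0.757/(1−0.757) = 3.1152. LR = 0.85/0.06 = 14.1667.
Prior odds = 3.1152/14.1667 = 0.2199, so P(C) = 0.2199/(1+0.2199) ≈ 0.18.

P(C) = 0.18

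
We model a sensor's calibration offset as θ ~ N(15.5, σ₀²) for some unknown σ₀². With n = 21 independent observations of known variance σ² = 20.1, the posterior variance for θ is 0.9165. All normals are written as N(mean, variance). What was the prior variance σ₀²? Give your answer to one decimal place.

For the Normal–Normal model with known σ², precisions add: τ_n = τ₀ + n/σ².
So 1/σ₀² = 1/0.9165 − 21/20.1 = 1.091107 − 1.044776 = 0.046331.
Hence σ₀² = 1/0.046331 ≈ 21.6.

σ₀² = 21.6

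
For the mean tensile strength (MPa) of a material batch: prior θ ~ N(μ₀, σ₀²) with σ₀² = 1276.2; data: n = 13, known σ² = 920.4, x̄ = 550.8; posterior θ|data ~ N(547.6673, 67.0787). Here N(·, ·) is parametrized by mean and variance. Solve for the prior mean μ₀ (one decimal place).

With known observation variance, the Normal–Normal posterior has precision τ_n = τ₀ + n/σ² and mean μ_n = (τ₀μ₀ + (n/σ²)x̄)/τ_n.
Here τ₀ = 1/1276.2 = 0.000784 and τ_data = 13/920.4 = 0.014124, so τ_n = 0.014908.
Rearranging for μ₀: μ₀ = (μ_n·τ_n − τ_data·x̄)/τ₀ = (547.6673·0.014908 − 0.014124·550.8) / 0.000784 = 0.385125/0.000784 ≈ 491.2.

μ₀ = 491.2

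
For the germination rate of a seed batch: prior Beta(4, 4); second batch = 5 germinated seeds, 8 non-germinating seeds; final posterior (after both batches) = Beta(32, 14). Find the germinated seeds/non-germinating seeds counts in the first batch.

Sequential conjugate updates are equivalent to a single update on the pooled data, so total successes = posterior α − prior α and total failures = posterior β − prior β.
Total across both batches: 32−4=28 germinated seeds, 14−4=10 non-germinating seeds.
Subtract the second batch: 28−5=23 germinated seeds and 10−8=2 non-germinating seeds.

23 germinated seeds and 2 non-germinating seeds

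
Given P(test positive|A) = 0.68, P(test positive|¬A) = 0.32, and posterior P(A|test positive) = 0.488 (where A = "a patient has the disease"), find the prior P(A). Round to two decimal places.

P(A) = 0.31

Bayes' rule in odds form gives O(A|E) = O(A)·[P(E|A)/P(E|¬A)], hence O(A) = O(A|E)/LR.
Posterior odds = 0.488/(1−0.488) = 0.9531. LR = 0.68/0.32 = 2.1250.
Prior odds = 0.9531/2.1250 = 0.4485, so P(A) = 0.4485/(1+0.4485) ≈ 0.31.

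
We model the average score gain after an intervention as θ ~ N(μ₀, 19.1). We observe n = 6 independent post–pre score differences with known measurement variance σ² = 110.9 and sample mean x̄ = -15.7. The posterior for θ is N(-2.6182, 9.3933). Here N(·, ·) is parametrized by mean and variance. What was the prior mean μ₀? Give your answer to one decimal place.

μ₀ = 10.9

With known observation variance, the Normal–Normal posterior has precision τ_n = τ₀ + n/σ² and mean μ_n = (τ₀μ₀ + (n/σ²)x̄)/τ_n.
Here τ₀ = 1/19.1 = 0.052356 and τ_data = 6/110.9 = 0.054103, so τ_n = 0.106459.
Rearranging for μ₀: μ₀ = (μ_n·τ_n − τ_data·x̄)/τ₀ = (-2.6182·0.106459 − 0.054103·-15.7) / 0.052356 = 0.570686/0.052356 ≈ 10.9.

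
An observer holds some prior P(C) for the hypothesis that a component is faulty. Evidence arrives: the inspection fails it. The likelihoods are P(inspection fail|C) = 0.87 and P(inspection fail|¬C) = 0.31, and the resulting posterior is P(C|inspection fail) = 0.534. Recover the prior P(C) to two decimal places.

Bayes' rule in odds form gives O(C|E) = O(C)·[P(E|C)/P(E|¬C)], hence O(C) = O(C|E)/LR.
Posterior odds = 0.534/(1−0.534) = 1.1459. LR = 0.87/0.31 = 2.8065.
Prior odds = 1.1459/2.8065 = 0.4083, so P(C) = 0.4083/(1+0.4083) ≈ 0.29.

P(C) = 0.29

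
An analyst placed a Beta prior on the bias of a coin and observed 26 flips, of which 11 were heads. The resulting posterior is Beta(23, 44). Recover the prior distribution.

Under Beta–binomial conjugacy the posterior parameters are (α+s, β+f).
Subtract the data counts: 23−11=12, 44−15=29.

Beta(12, 29)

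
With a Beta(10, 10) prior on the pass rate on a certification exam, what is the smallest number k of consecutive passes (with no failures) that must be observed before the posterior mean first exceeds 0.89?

After k passes and 0 failures the posterior is Beta(10+k, 10), with mean (10+k)/(10+10+k).
Set (10+k)/(20+k) > 0.89 and solve: k > (0.89·20 − 10)/(1 − 0.89) = 70.909.
The smallest integer exceeding 70.909 is 71.

k = 71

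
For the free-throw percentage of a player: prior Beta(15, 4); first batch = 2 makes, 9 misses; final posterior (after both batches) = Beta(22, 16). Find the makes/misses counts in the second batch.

Sequential conjugate updates are equivalent to a single update on the pooled data, so total successes = posterior α − prior α and total failures = posterior β − prior β.
Total across both batches: 22−15=7 makes, 16−4=12 misses.
Subtract the first batch: 7−2=5 makes and 12−9=3 misses.

5 makes and 3 misses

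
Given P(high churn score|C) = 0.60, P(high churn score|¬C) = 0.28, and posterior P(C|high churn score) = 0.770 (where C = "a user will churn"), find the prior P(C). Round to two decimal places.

P(C) = 0.61

In odds form, posterior odds = prior odds × likelihood ratio, so prior odds = posterior odds ÷ LR.
Posterior odds = 0.770/(1−0.770) = 3.3478. LR = 0.60/0.28 = 2.1429.
Prior odds = 3.3478/2.1429 = 1.5623, so P(C) = 1.5623/(1+1.5623) ≈ 0.61.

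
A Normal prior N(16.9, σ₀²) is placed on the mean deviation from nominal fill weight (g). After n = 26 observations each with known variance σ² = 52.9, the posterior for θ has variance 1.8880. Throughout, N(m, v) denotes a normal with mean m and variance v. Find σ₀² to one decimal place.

For the Normal–Normal model with known σ², precisions add: τ_n = τ₀ + n/σ².
So 1/σ₀² = 1/1.8880 − 26/52.9 = 0.529661 − 0.491493 = 0.038168.
Hence σ₀² = 1/0.038168 ≈ 26.2.

σ₀² = 26.2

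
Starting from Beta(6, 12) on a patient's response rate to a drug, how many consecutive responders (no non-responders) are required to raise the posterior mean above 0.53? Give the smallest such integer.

After k responders and 0 non-responders the posterior is Beta(6+k, 12), with mean (6+k)/(6+12+k).
Set (6+k)/(18+k) > 0.53 and solve: k > (0.53·18 − 6)/(1 − 0.53) = 7.532.
The smallest integer exceeding 7.532 is 8, and checking k=8: (14)/(26) = 0.5385 > 0.53.

k = 8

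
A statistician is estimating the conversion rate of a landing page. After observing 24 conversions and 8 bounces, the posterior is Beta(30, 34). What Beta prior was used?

A Beta(α, β) prior with s successes and f failures in binomial data gives a Beta(α+s, β+f) posterior.
Subtract the data counts: 30−24=6, 34−8=26.

Beta(6, 26)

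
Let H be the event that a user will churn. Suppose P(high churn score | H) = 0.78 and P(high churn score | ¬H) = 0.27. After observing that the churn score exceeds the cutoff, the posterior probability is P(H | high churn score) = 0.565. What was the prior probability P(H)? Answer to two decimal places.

Bayes' rule in odds form gives O(H|E) = O(H)·[P(E|H)/P(E|¬H)], hence O(H) = O(H|E)/LR.
Posterior odds = 0.565/(1−0.565) = 1.2989. LR = 0.78/0.27 = 2.8889.
Prior odds = 1.2989/2.8889 = 0.4496, so P(H) = 0.4496/(1+0.4496) ≈ 0.31.

P(H) = 0.31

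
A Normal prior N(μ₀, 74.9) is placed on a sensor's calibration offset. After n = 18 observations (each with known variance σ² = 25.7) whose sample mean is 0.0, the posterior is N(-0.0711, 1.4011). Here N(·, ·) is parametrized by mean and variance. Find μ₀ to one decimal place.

μ₀ = -3.8

With known observation variance, the Normal–Normal posterior has precision τ_n = τ₀ + n/σ² and mean μ_n = (τ₀μ₀ + (n/σ²)x̄)/τ_n.
Here τ₀ = 1/74.9 = 0.013351 and τ_data = 18/25.7 = 0.700389, so τ_n = 0.713740.
Rearranging for μ₀: μ₀ = (μ_n·τ_n − τ_data·x̄)/τ₀ = (-0.0711·0.713740 − 0.700389·0.0) / 0.013351 = -0.050747/0.013351 ≈ -3.8.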